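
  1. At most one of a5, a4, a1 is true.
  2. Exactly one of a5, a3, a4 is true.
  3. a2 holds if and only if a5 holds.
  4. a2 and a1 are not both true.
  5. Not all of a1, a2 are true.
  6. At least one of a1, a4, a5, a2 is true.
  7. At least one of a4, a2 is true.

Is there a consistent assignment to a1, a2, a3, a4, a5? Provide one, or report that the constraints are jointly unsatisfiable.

a1: False, a2: True, a3: False, a4: False, a5: True

  (1) {a5, a4, a1}: 1 true — at most one ✓
  (2) {a5, a3, a4}: 1 true — exactly one ✓
  (3) a2=T, a5=T — same ✓
  (4) a2=T, a1=F — not both ✓
  (5) {a1, a2}: 1/2 true — not all ✓
  (6) {a1, a4, a5, a2}: 2 true — at least one ✓
  (7) {a4, a2}: 1 true — at least one ✓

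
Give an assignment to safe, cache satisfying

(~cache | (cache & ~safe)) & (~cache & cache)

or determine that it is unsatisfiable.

Case cache = True: the conjunct ~cache is False.
Case cache = False: the conjunct cache is False.
Both cases fail — unsatisfiable.

Unsatisfiable — no assignment works.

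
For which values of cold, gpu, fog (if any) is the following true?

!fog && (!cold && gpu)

cold = False, gpu = True, fog = False

  !fog = True
  !cold && gpu = True
    !cold = True
Both conjuncts True, so the formula holds.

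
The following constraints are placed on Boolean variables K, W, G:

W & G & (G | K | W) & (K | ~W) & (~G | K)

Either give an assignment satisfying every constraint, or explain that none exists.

K = True, W = True, G = True

Unit clause (W) forces W = True.
Unit clause (G) forces G = True.
In (K | ~W) only K is left, so K = True.
Check each clause:
  (W): W holds.
  (G): G holds.
  (G | K | W): G holds.
  (K | ~W): K holds.
  (~G | K): K holds.
All clauses satisfied.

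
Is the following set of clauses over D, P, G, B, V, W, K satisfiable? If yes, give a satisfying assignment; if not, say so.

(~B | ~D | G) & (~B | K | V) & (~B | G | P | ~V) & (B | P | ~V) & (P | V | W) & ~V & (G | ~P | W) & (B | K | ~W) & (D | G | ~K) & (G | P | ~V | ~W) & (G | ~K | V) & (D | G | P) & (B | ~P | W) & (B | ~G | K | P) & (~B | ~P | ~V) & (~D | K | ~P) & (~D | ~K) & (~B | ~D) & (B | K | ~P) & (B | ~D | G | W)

D = False, P = True, G = True, B = True, V = False, W = True, K = True

Unit clause (~V) forces V = False.
Try D = True:
  (~D | ~K) forces K = False.
  (~B | K | V) forces B = False.
  (B | K | ~W) forces W = False.
  (P | V | W) forces P = True.
  clause (B | ~P | W) is falsified — backtrack.
So D = False.
Set P = True.
Set G = True.
Set B = True.
  then (~B | K | V) forces K = True.
Set W = True.
All clauses satisfied.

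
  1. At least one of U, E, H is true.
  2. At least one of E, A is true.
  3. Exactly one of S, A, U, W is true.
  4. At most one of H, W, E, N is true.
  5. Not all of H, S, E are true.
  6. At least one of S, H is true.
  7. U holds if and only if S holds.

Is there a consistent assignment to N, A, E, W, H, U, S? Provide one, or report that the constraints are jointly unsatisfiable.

N = False, A = True, E = False, W = False, H = True, U = False, S = False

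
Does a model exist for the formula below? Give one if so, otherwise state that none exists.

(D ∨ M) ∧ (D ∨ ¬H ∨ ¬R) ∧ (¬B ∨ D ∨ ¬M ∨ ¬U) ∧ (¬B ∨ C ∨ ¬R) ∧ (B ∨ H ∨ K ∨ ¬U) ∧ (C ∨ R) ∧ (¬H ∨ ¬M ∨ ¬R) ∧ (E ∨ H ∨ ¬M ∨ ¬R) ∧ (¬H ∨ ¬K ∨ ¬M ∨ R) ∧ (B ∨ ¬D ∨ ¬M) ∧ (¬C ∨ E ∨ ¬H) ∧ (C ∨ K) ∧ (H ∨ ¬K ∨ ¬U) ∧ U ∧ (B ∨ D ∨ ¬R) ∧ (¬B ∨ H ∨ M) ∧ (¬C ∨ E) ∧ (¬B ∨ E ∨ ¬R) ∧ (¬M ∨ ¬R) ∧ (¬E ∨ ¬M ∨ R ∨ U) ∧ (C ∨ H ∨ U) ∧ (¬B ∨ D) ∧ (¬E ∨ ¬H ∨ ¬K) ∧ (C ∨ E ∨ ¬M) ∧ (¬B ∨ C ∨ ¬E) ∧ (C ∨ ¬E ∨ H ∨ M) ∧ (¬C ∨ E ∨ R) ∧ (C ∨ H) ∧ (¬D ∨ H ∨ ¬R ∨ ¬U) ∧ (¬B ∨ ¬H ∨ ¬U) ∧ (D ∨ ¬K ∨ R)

H: True; D: True; M: False; E: True; U: True; K: False; B: False; C: True; R: False

Unit clause (U) forces U = True.
Set H = True.
  then (¬B ∨ ¬H ∨ ¬U) forces B = False.
Set D = True.
  then (B ∨ ¬D ∨ ¬M) forces M = False.
Set E = True.
  then (¬E ∨ ¬H ∨ ¬K) forces K = False.
  then (C ∨ K) forces C = True.
Set R = False.
All clauses satisfied.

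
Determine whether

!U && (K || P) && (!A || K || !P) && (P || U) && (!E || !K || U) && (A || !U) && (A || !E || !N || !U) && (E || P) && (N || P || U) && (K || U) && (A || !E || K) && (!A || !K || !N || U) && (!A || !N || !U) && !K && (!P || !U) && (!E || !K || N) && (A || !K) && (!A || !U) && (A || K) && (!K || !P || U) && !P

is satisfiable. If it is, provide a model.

No satisfying assignment exists.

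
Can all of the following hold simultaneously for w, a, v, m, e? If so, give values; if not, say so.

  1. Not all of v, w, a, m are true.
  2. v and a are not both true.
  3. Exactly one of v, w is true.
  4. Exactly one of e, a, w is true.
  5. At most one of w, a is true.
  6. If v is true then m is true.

w=F; a=F; v=T; m=T; e=T

  (1) {v, w, a, m}: 2/4 true — not all ✓
  (2) v=T, a=F — not both ✓
  (3) {v, w}: 1 true — exactly one ✓
  (4) {e, a, w}: 1 true — exactly one ✓
  (5) {w, a}: 0 true — at most one ✓
  (6) v=T ⇒ m: T ✓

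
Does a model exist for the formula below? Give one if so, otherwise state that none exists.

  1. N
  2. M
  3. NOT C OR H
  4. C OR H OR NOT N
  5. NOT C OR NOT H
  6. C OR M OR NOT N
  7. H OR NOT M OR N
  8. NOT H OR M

Unit clause (N) forces N = True.
Unit clause (M) forces M = True.
Set H = True.
  then (NOT C OR NOT H) forces C = False.
Check each clause:
  (N): N holds.
  (M): M holds.
  (NOT C OR H): NOT C holds.
  (C OR H OR NOT N): H holds.
  (NOT C OR NOT H): NOT C holds.
  (C OR M OR NOT N): M holds.
  (H OR NOT M OR N): H holds.
  (NOT H OR M): M holds.
All clauses satisfied.

H = True, N = True, C = False, M = True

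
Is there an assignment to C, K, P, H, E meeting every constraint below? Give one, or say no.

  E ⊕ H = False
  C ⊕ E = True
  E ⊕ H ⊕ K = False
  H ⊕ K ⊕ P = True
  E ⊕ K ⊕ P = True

C = True, K = False, P = True, H = False, E = False

E ⊕ H = F ⊕ F = False ✓
C ⊕ E = T ⊕ F = True ✓
E ⊕ H ⊕ K = F ⊕ F ⊕ F = False ✓
H ⊕ K ⊕ P = F ⊕ F ⊕ T = True ✓
E ⊕ K ⊕ P = F ⊕ F ⊕ T = True ✓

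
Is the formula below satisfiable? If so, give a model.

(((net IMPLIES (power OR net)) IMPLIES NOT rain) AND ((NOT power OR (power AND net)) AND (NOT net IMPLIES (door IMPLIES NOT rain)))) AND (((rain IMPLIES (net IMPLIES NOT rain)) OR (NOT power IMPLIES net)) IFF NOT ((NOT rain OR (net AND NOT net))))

The formula is unsatisfiable.

Case net = True: the formula simplifies to (NOT rain AND (NOT power OR power)) AND NOT (NOT rain).
  rain = True: the conjunct NOT rain is False.
  rain = False: the conjunct NOT (NOT rain) becomes NOT (NOT False) = False.
Case net = False: the formula simplifies to (NOT rain AND (NOT power AND (door IMPLIES NOT rain))) AND NOT (NOT rain).
  rain = True: the conjunct NOT rain is False.
  rain = False: the conjunct NOT (NOT rain) becomes NOT (NOT False) = False.
Both cases fail — unsatisfiable.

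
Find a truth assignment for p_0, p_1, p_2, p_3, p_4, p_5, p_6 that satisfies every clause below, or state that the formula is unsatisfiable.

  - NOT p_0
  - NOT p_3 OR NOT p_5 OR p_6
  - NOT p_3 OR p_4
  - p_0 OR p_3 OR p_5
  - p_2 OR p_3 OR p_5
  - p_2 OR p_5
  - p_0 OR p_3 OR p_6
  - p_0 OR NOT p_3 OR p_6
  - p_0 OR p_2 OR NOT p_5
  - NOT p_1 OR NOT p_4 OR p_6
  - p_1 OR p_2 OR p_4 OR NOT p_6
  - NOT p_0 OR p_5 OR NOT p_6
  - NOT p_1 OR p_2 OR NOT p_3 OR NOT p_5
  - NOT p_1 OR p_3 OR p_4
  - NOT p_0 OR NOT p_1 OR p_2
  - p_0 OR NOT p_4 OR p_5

Unit clause (NOT p_0) forces p_0 = False.
Set p_1 = False.
Try p_2 = False:
  (p_2 OR p_5) forces p_5 = True.
  clause (p_0 OR p_2 OR NOT p_5) is falsified — backtrack.
So p_2 = True.
Set p_3 = False.
  then (p_0 OR p_3 OR p_5) forces p_5 = True.
  then (p_0 OR p_3 OR p_6) forces p_6 = True.
Set p_4 = False.
All clauses satisfied.

p_0=F, p_1=F, p_2=T, p_3=F, p_4=F, p_5=T, p_6=T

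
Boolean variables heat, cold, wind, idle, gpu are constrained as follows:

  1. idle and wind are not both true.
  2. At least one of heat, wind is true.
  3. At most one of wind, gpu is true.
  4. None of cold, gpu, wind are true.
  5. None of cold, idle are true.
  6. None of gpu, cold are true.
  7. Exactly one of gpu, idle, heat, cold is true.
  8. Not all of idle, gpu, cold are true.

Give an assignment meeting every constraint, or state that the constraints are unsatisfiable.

heat: True; cold: False; wind: False; idle: False; gpu: False

  (1) idle=F, wind=F — not both ✓
  (2) {heat, wind}: 1 true — at least one ✓
  (3) {wind, gpu}: 0 true — at most one ✓
  (4) {cold, gpu, wind}: 0 true — none ✓
  (5) {cold, idle}: 0 true — none ✓
  (6) {gpu, cold}: 0 true — none ✓
  (7) {gpu, idle, heat, cold}: 1 true — exactly one ✓
  (8) {idle, gpu, cold}: 0/3 true — not all ✓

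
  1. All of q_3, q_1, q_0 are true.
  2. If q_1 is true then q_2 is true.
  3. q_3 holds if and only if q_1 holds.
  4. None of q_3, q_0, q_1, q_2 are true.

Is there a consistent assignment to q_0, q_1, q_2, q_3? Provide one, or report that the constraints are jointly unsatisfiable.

No satisfying assignment exists.

Case q_0 = True:
  Constraint (4) is violated (q_0=T) — contradiction.
Case q_0 = False:
  Constraint (1) is violated (q_0=F) — contradiction.
Both cases fail — unsatisfiable.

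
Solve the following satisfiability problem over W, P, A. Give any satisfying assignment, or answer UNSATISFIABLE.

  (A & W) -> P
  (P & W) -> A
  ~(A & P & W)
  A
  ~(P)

W: False, P: False, A: True

Unit clause (~P) forces P = False.
Unit clause (A) forces A = True.
In (~A | P | ~W) only ~W is left, so W = False.
Check each clause:
  (~P): ~P holds.
  (A): A holds.
  (~A | ~P | ~W): ~P holds.
  (A | ~P | ~W): A holds.
  (~A | P | ~W): ~W holds.
All clauses satisfied.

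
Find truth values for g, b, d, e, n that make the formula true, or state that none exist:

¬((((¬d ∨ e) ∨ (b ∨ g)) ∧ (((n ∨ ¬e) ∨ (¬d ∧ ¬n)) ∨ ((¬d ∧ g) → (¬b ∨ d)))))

g=F, b=F, d=T, e=F, n=T

  ¬((((¬d ∨ e) ∨ (b ∨ g)) ∧ (((n ∨ ¬e) ∨ (¬d ∧ ¬n)) ∨ ((¬d ∧ g) → (¬b ∨ d))))) = True
    ((¬d ∨ e) ∨ (b ∨ g)) ∧ (((n ∨ ¬e) ∨ (¬d ∧ ¬n)) ∨ ((¬d ∧ g) → (¬b ∨ d))) = False
      (¬d ∨ e) ∨ (b ∨ g) = False
        ¬d ∨ e = False
          ¬d = False
        b ∨ g = False
      ((n ∨ ¬e) ∨ (¬d ∧ ¬n)) ∨ ((¬d ∧ g) → (¬b ∨ d)) = True
        (n ∨ ¬e) ∨ (¬d ∧ ¬n) = True
          n ∨ ¬e = True
            ¬e = True
          ¬d ∧ ¬n = False
            ¬d = False
            ¬n = False
        (¬d ∧ g) → (¬b ∨ d) = True
          ¬d ∧ g = False
            ¬d = False
          ¬b ∨ d = True
            ¬b = True
The formula evaluates to True.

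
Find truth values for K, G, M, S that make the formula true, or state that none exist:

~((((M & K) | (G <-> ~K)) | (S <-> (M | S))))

K: False, G: False, M: True, S: False

  ~((((M & K) | (G <-> ~K)) | (S <-> (M | S)))) = True
    ((M & K) | (G <-> ~K)) | (S <-> (M | S)) = False
      (M & K) | (G <-> ~K) = False
        M & K = False
        G <-> ~K = False
          ~K = True
      S <-> (M | S) = False
        M | S = True
The formula evaluates to True.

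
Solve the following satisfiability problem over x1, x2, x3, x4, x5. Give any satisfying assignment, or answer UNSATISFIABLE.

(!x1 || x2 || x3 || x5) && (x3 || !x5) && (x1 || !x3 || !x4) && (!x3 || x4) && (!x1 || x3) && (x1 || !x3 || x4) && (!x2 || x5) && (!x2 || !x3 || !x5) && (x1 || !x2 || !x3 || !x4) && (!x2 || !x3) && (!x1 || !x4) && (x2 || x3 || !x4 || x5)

Try x1 = True:
  (!x1 || x3) forces x3 = True.
  (!x3 || x4) forces x4 = True.
  clause (!x1 || !x4) is falsified — backtrack.
So x1 = False.
Set x2 = False.
Try x3 = True:
  (x1 || !x3 || !x4) forces x4 = False.
  clause (!x3 || x4) is falsified — backtrack.
So x3 = False.
  then (x3 || !x5) forces x5 = False.
  then (x2 || x3 || !x4 || x5) forces x4 = False.
All clauses satisfied.

x1=F; x2=F; x3=F; x4=F; x5=F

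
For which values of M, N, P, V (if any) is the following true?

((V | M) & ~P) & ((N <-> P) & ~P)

M: True; N: False; P: False; V: True

  (V | M) & ~P = True
    V | M = True
    ~P = True
  (N <-> P) & ~P = True
    N <-> P = True
    ~P = True
Both conjuncts True, so the formula holds.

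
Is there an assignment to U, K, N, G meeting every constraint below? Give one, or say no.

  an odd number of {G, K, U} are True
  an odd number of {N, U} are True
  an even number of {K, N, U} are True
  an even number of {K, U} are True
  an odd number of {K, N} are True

U = True, K = True, N = False, G = True

{G, K, U}: 3 true → odd ✓
{N, U}: 1 true → odd ✓
{K, N, U}: 2 true → even ✓
{K, U}: 2 true → even ✓
{K, N}: 1 true → odd ✓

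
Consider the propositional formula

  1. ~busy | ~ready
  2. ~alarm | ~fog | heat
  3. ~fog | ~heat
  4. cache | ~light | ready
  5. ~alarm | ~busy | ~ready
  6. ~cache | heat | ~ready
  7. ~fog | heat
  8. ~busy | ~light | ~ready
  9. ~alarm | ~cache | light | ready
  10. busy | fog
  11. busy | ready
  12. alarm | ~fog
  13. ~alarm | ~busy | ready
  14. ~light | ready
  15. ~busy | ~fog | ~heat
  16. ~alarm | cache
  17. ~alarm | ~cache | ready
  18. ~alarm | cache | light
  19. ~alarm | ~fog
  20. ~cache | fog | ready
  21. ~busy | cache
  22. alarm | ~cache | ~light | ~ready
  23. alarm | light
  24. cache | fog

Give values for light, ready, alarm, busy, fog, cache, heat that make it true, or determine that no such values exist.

Unsatisfiable — no assignment works.

Case fog = True:
  (~fog | ~heat) forces heat = False.
  Clause (~fog | heat) is falsified — contradiction.
Case fog = False:
  (busy | fog) forces busy = True.
  (~busy | ~ready) forces ready = False.
  (~alarm | ~busy | ready) forces alarm = False.
  (~light | ready) forces light = False.
  Clause (alarm | light) is falsified — contradiction.
Both cases fail, so the formula is unsatisfiable.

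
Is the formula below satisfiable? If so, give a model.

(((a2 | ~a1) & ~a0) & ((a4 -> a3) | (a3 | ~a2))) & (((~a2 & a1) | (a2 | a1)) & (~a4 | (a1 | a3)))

a0 = False, a1 = True, a2 = True, a3 = True, a4 = False

  ((a2 | ~a1) & ~a0) & ((a4 -> a3) | (a3 | ~a2)) = True
    (a2 | ~a1) & ~a0 = True
      a2 | ~a1 = True
        ~a1 = False
      ~a0 = True
    (a4 -> a3) | (a3 | ~a2) = True
      a4 -> a3 = True
      a3 | ~a2 = True
        ~a2 = False
  ((~a2 & a1) | (a2 | a1)) & (~a4 | (a1 | a3)) = True
    (~a2 & a1) | (a2 | a1) = True
      ~a2 & a1 = False
        ~a2 = False
      a2 | a1 = True
    ~a4 | (a1 | a3) = True
      ~a4 = True
      a1 | a3 = True
Both conjuncts True, so the formula holds.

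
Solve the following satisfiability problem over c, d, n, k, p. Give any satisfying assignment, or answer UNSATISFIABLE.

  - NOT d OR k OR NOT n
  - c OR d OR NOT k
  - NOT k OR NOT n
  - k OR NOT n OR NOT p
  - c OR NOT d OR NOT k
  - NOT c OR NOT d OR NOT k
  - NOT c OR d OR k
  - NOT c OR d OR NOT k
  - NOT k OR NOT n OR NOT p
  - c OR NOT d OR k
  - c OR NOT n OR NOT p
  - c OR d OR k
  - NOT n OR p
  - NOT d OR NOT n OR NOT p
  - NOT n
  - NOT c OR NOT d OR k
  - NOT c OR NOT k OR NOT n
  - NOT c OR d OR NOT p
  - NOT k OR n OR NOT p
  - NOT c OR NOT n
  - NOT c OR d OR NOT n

UNSATISFIABLE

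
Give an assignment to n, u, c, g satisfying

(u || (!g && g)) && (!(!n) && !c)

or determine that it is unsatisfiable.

n = True, u = True, c = False, g = True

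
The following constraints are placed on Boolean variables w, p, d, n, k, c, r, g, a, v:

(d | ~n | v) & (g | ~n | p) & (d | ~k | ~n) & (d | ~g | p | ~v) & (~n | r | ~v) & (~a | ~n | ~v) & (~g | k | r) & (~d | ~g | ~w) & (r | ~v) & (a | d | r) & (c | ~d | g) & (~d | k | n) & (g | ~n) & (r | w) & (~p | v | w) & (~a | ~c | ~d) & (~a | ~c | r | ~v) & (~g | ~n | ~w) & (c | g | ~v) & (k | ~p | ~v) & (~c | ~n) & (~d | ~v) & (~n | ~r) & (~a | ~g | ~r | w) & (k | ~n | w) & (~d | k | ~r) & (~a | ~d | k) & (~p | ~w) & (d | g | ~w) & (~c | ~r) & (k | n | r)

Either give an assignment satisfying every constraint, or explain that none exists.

w = True, p = False, d = False, n = False, k = True, c = False, r = True, g = True, a = False, v = False

Set w = True.
  then (~p | ~w) forces p = False.
Set d = False.
  then (d | g | ~w) forces g = True.
  then (d | ~g | p | ~v) forces v = False.
  then (~g | ~n | ~w) forces n = False.
Set k = True.
Set c = False.
Set r = True.
Set a = False.
All clauses satisfied.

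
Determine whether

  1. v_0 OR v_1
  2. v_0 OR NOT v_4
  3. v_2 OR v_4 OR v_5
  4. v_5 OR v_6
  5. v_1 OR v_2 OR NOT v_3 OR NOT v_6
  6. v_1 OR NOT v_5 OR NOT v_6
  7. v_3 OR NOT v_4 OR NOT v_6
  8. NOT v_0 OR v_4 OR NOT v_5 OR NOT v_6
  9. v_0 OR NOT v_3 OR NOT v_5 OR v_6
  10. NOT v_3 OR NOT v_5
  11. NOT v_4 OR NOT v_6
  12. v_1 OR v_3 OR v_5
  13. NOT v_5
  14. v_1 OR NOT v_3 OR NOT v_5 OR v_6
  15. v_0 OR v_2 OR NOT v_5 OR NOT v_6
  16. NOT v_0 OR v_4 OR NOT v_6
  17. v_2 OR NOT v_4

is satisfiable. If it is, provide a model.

Unit clause (NOT v_5) forces v_5 = False.
In (v_5 OR v_6) only v_6 is left, so v_6 = True.
In (NOT v_4 OR NOT v_6) only NOT v_4 is left, so v_4 = False.
In (NOT v_0 OR v_4 OR NOT v_6) only NOT v_0 is left, so v_0 = False.
In (v_0 OR v_1) only v_1 is left, so v_1 = True.
In (v_2 OR v_4 OR v_5) only v_2 is left, so v_2 = True.
Set v_3 = True.
All clauses satisfied.

v_0=F; v_1=T; v_2=T; v_3=T; v_4=F; v_5=F; v_6=T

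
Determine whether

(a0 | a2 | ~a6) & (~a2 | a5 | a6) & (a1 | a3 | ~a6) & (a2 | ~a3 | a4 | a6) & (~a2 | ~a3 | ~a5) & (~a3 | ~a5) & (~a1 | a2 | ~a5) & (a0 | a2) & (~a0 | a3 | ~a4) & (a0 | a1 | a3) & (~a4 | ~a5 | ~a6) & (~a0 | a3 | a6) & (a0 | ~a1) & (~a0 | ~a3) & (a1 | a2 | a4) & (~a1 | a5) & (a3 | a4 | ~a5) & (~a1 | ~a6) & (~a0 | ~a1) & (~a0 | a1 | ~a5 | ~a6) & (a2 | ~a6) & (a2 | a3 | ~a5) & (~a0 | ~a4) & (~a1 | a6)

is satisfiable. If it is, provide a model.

Set a0 = False.
  then (a0 | a2) forces a2 = True.
  then (a0 | ~a1) forces a1 = False.
  then (a0 | a1 | a3) forces a3 = True.
  then (~a2 | ~a3 | ~a5) forces a5 = False.
  then (~a2 | a5 | a6) forces a6 = True.
Set a4 = False.
All clauses satisfied.

a0 = False; a1 = False; a2 = True; a3 = True; a4 = False; a5 = False; a6 = True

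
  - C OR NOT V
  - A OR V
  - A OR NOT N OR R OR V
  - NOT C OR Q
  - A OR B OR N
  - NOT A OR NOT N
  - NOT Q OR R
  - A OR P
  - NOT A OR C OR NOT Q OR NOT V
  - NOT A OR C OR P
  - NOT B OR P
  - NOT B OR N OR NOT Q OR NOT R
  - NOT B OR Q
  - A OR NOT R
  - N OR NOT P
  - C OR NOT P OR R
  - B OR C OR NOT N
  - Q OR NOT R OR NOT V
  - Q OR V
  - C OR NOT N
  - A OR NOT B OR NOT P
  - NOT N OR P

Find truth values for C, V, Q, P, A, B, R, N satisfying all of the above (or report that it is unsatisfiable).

C=T, V=T, Q=T, P=F, A=T, B=F, R=T, N=F

Set C = True.
  then (NOT C OR Q) forces Q = True.
  then (NOT Q OR R) forces R = True.
  then (A OR NOT R) forces A = True.
  then (NOT A OR NOT N) forces N = False.
  then (NOT B OR N OR NOT Q OR NOT R) forces B = False.
  then (N OR NOT P) forces P = False.
Set V = True.
All clauses satisfied.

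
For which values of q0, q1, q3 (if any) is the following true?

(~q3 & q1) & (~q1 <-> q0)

q0 = False, q1 = True, q3 = False

  ~q3 & q1 = True
    ~q3 = True
  ~q1 <-> q0 = True
    ~q1 = False
Both conjuncts True, so the formula holds.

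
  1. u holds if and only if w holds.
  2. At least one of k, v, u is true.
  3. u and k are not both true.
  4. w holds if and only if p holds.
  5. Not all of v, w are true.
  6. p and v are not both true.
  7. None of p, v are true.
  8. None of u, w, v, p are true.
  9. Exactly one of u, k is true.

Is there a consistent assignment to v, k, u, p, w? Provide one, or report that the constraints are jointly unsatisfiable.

v = False, k = True, u = False, p = False, w = False

  (1) u=F, w=F — same ✓
  (2) {k, v, u}: 1 true — at least one ✓
  (3) u=F, k=T — not both ✓
  (4) w=F, p=F — same ✓
  (5) {v, w}: 0/2 true — not all ✓
  (6) p=F, v=F — not both ✓
  (7) {p, v}: 0 true — none ✓
  (8) {u, w, v, p}: 0 true — none ✓
  (9) {u, k}: 1 true — exactly one ✓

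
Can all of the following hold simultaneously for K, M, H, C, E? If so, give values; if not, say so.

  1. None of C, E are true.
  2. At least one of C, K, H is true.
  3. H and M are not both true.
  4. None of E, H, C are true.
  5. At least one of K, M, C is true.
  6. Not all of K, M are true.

K=T, M=F, H=F, C=F, E=F

  (1) {C, E}: 0 true — none ✓
  (2) {C, K, H}: 1 true — at least one ✓
  (3) H=F, M=F — not both ✓
  (4) {E, H, C}: 0 true — none ✓
  (5) {K, M, C}: 1 true — at least one ✓
  (6) {K, M}: 1/2 true — not all ✓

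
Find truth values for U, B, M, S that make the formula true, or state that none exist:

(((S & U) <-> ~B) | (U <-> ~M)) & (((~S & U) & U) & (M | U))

U=T, B=F, M=F, S=F

  ((S & U) <-> ~B) | (U <-> ~M) = True
    (S & U) <-> ~B = False
      S & U = False
      ~B = True
    U <-> ~M = True
      ~M = True
  ((~S & U) & U) & (M | U) = True
    (~S & U) & U = True
      ~S & U = True
        ~S = True
    M | U = True
Both conjuncts True, so the formula holds.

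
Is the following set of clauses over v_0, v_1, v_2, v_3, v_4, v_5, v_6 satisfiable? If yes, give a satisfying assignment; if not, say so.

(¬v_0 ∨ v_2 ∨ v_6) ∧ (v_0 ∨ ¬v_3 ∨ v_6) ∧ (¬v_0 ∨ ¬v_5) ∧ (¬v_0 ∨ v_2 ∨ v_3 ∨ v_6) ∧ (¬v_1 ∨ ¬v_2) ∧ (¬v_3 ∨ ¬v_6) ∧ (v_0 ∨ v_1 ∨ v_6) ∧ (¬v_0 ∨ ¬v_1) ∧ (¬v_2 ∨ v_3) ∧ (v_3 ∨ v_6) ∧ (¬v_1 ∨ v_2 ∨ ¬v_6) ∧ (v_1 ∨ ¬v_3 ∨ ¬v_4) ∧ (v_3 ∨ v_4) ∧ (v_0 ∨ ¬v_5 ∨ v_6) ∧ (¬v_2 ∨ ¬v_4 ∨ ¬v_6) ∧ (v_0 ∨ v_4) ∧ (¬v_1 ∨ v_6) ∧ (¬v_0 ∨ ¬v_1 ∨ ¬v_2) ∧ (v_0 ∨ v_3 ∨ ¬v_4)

Try v_0 = False:
  (v_0 ∨ v_4) forces v_4 = True.
  (v_0 ∨ v_3 ∨ ¬v_4) forces v_3 = True.
  (v_0 ∨ ¬v_3 ∨ v_6) forces v_6 = True.
  clause (¬v_3 ∨ ¬v_6) is falsified — backtrack.
So v_0 = True.
  then (¬v_0 ∨ ¬v_5) forces v_5 = False.
  then (¬v_0 ∨ ¬v_1) forces v_1 = False.
Set v_2 = False.
  then (¬v_0 ∨ v_2 ∨ v_6) forces v_6 = True.
  then (¬v_3 ∨ ¬v_6) forces v_3 = False.
  then (v_3 ∨ v_4) forces v_4 = True.
All clauses satisfied.

v_0: True; v_1: False; v_2: False; v_3: False; v_4: True; v_5: False; v_6: True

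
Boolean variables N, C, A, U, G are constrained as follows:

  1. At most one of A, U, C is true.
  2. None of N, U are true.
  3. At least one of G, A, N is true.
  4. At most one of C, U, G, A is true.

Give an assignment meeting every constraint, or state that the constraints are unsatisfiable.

N = False, C = False, A = False, U = False, G = True

  (1) {A, U, C}: 0 true — at most one ✓
  (2) {N, U}: 0 true — none ✓
  (3) {G, A, N}: 1 true — at least one ✓
  (4) {C, U, G, A}: 1 true — at most one ✓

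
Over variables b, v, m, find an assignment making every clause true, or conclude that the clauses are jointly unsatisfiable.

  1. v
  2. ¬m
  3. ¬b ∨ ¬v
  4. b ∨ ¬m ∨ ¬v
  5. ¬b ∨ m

b = False, v = True, m = False

Unit clause (v) forces v = True.
Unit clause (¬m) forces m = False.
In (¬b ∨ ¬v) only ¬b is left, so b = False.
Check each clause:
  (v): v holds.
  (¬m): ¬m holds.
  (¬b ∨ ¬v): ¬b holds.
  (b ∨ ¬m ∨ ¬v): ¬m holds.
  (¬b ∨ m): ¬b holds.
All clauses satisfied.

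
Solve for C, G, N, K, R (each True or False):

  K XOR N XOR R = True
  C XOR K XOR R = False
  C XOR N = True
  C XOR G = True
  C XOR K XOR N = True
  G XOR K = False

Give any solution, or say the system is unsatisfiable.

C = True; G = False; N = False; K = False; R = True

K XOR N XOR R = F XOR F XOR T = True ✓
C XOR K XOR R = T XOR F XOR T = False ✓
C XOR N = T XOR F = True ✓
C XOR G = T XOR F = True ✓
C XOR K XOR N = T XOR F XOR F = True ✓
G XOR K = F XOR F = False ✓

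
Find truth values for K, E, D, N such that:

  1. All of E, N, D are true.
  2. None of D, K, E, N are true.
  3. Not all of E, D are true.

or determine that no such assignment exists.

Case E = True:
  Constraint (2) is violated (E=T) — contradiction.
Case E = False:
  Constraint (1) is violated (E=F) — contradiction.
Both cases fail — unsatisfiable.

The formula is unsatisfiable.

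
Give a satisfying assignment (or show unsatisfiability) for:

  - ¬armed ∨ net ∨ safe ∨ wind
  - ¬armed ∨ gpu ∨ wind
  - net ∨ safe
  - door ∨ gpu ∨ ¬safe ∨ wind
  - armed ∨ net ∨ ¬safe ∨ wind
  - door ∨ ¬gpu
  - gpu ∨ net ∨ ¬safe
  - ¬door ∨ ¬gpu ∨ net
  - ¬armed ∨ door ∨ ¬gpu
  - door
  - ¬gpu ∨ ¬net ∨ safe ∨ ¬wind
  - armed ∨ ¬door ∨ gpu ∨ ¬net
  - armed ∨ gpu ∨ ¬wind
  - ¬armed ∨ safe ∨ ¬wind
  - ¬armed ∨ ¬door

gpu=T, wind=F, net=T, armed=F, safe=F, door=T

Unit clause (door) forces door = True.
In (¬armed ∨ ¬door) only ¬armed is left, so armed = False.
Set gpu = True.
  then (¬door ∨ ¬gpu ∨ net) forces net = True.
Set wind = False.
Set safe = False.
All clauses satisfied.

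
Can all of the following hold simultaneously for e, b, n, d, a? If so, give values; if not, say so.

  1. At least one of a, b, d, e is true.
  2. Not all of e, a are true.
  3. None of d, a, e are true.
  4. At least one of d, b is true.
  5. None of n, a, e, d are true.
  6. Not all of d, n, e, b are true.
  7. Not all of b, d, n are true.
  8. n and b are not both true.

e=F, b=T, n=F, d=F, a=F

  (1) {a, b, d, e}: 1 true — at least one ✓
  (2) {e, a}: 0/2 true — not all ✓
  (3) {d, a, e}: 0 true — none ✓
  (4) {d, b}: 1 true — at least one ✓
  (5) {n, a, e, d}: 0 true — none ✓
  (6) {d, n, e, b}: 1/4 true — not all ✓
  (7) {b, d, n}: 1/3 true — not all ✓
  (8) n=F, b=T — not both ✓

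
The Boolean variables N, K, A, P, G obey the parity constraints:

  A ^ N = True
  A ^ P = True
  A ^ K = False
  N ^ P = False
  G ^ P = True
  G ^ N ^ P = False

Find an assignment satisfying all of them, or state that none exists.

N: True, K: False, A: False, P: True, G: False

A ^ N = F ^ T = True ✓
A ^ P = F ^ T = True ✓
A ^ K = F ^ F = False ✓
N ^ P = T ^ T = False ✓
G ^ P = F ^ T = True ✓
G ^ N ^ P = F ^ T ^ T = False ✓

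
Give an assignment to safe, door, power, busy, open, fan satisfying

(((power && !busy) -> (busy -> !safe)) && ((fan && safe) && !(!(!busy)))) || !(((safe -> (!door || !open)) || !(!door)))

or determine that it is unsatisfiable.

safe: True, door: True, power: False, busy: False, open: True, fan: True

  (((power && !busy) -> (busy -> !safe)) && ((fan && safe) && !(!(!busy)))) || !(((safe -> (!door || !open)) || !(!door))) = True
    ((power && !busy) -> (busy -> !safe)) && ((fan && safe) && !(!(!busy))) = True
      (power && !busy) -> (busy -> !safe) = True
        power && !busy = False
          !busy = True
        busy -> !safe = True
          !safe = False
      (fan && safe) && !(!(!busy)) = True
        fan && safe = True
        !(!(!busy)) = True
          !(!busy) = False
            !busy = True
    !(((safe -> (!door || !open)) || !(!door))) = False
      (safe -> (!door || !open)) || !(!door) = True
        safe -> (!door || !open) = False
          !door || !open = False
            !door = False
            !open = False
        !(!door) = True
          !door = False
The formula evaluates to True.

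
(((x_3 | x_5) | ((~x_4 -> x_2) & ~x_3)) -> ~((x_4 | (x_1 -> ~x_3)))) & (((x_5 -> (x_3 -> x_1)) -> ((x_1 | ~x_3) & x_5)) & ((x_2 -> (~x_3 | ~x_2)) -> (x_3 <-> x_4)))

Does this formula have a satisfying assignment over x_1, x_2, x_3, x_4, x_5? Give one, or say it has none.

x_1=T, x_2=T, x_3=T, x_4=F, x_5=T

  ((x_3 | x_5) | ((~x_4 -> x_2) & ~x_3)) -> ~((x_4 | (x_1 -> ~x_3))) = True
    (x_3 | x_5) | ((~x_4 -> x_2) & ~x_3) = True
      x_3 | x_5 = True
      (~x_4 -> x_2) & ~x_3 = False
        ~x_4 -> x_2 = True
          ~x_4 = True
        ~x_3 = False
    ~((x_4 | (x_1 -> ~x_3))) = True
      x_4 | (x_1 -> ~x_3) = False
        x_1 -> ~x_3 = False
          ~x_3 = False
  ((x_5 -> (x_3 -> x_1)) -> ((x_1 | ~x_3) & x_5)) & ((x_2 -> (~x_3 | ~x_2)) -> (x_3 <-> x_4)) = True
    (x_5 -> (x_3 -> x_1)) -> ((x_1 | ~x_3) & x_5) = True
      x_5 -> (x_3 -> x_1) = True
        x_3 -> x_1 = True
      (x_1 | ~x_3) & x_5 = True
        x_1 | ~x_3 = True
          ~x_3 = False
    (x_2 -> (~x_3 | ~x_2)) -> (x_3 <-> x_4) = True
      x_2 -> (~x_3 | ~x_2) = False
        ~x_3 | ~x_2 = False
          ~x_3 = False
          ~x_2 = False
      x_3 <-> x_4 = False
Both conjuncts True, so the formula holds.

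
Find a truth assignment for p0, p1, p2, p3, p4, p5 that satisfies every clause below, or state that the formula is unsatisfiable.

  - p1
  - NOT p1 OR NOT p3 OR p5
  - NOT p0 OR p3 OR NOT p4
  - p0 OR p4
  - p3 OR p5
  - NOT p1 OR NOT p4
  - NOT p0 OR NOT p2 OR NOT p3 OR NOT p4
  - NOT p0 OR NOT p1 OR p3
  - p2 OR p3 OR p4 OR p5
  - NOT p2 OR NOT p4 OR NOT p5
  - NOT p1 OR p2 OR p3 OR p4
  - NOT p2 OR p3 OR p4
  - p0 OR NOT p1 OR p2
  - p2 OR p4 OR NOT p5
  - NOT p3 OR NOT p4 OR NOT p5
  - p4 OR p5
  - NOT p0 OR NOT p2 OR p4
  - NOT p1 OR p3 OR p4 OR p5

UNSATISFIABLE

Case p1 = True:
  (NOT p1 OR NOT p4) forces p4 = False.
  (p0 OR p4) forces p0 = True.
  (NOT p0 OR NOT p1 OR p3) forces p3 = True.
  (NOT p1 OR NOT p3 OR p5) forces p5 = True.
  (p2 OR p4 OR NOT p5) forces p2 = True.
  Clause (NOT p0 OR NOT p2 OR p4) is falsified — contradiction.
Case p1 = False:
  Clause (p1) is falsified — contradiction.
Both cases fail, so the formula is unsatisfiable.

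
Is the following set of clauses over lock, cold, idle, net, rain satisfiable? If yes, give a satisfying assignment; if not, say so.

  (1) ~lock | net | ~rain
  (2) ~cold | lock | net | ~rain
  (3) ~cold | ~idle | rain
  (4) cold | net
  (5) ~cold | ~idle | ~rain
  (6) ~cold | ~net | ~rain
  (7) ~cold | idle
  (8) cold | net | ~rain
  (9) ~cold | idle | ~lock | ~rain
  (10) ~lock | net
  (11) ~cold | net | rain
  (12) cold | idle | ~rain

lock = False, cold = False, idle = False, net = True, rain = False

Set lock = False.
Set cold = False.
  then (cold | net) forces net = True.
Set idle = False.
  then (cold | idle | ~rain) forces rain = False.
All clauses satisfied.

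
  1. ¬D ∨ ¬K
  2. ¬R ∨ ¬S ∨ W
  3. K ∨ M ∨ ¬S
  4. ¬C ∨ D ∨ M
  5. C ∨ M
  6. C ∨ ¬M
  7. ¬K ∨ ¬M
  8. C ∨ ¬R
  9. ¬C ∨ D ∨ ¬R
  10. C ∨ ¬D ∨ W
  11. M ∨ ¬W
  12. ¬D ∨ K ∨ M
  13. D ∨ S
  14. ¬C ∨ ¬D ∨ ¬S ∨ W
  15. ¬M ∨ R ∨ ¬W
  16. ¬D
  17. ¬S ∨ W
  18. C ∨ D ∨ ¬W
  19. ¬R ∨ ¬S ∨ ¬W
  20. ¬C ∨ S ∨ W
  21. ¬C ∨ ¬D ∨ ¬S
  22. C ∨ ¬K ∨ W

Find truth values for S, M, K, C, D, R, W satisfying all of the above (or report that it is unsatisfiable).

Case D = True:
  Clause (¬D) is falsified — contradiction.
Case D = False:
  (D ∨ S) forces S = True.
  (¬S ∨ W) forces W = True.
  (M ∨ ¬W) forces M = True.
  (C ∨ ¬M) forces C = True.
  (¬K ∨ ¬M) forces K = False.
  (¬C ∨ D ∨ ¬R) forces R = False.
  Clause (¬M ∨ R ∨ ¬W) is falsified — contradiction.
Both cases fail, so the formula is unsatisfiable.

The formula is unsatisfiable.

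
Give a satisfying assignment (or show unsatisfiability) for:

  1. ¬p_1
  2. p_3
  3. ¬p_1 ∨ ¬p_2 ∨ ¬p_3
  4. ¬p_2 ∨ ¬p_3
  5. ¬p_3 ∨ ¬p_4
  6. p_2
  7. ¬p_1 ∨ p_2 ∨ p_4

UNSATISFIABLE

Case p_1 = True:
  Clause (¬p_1) is falsified — contradiction.
Case p_1 = False:
  (p_3) forces p_3 = True.
  (¬p_2 ∨ ¬p_3) forces p_2 = False.
  Clause (p_2) is falsified — contradiction.
Both cases fail, so the formula is unsatisfiable.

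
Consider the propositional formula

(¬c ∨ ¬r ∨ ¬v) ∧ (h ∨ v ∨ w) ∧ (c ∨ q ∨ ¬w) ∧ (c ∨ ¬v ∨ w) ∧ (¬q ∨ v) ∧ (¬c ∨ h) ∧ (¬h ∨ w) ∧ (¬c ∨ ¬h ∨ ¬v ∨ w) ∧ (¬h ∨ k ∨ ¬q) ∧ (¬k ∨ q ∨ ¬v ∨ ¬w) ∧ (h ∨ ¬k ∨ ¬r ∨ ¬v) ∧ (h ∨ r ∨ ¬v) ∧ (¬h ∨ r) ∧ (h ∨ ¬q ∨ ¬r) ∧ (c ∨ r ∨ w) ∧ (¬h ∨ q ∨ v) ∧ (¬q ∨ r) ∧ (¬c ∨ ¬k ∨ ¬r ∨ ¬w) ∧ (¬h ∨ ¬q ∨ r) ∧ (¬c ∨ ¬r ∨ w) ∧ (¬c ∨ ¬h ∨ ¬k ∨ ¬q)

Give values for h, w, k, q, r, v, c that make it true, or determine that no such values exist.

h=T, w=T, k=T, q=T, r=T, v=T, c=F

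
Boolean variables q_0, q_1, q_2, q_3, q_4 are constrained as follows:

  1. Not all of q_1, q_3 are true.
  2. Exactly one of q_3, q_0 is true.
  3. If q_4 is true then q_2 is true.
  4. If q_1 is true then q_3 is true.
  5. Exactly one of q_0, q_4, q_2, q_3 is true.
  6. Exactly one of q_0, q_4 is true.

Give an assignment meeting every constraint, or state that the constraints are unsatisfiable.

q_0: True, q_1: False, q_2: False, q_3: False, q_4: False

  (1) {q_1, q_3}: 0/2 true — not all ✓
  (2) {q_3, q_0}: 1 true — exactly one ✓
  (3) q_4=F ⇒ q_2: vacuous ✓
  (4) q_1=F ⇒ q_3: vacuous ✓
  (5) {q_0, q_4, q_2, q_3}: 1 true — exactly one ✓
  (6) {q_0, q_4}: 1 true — exactly one ✓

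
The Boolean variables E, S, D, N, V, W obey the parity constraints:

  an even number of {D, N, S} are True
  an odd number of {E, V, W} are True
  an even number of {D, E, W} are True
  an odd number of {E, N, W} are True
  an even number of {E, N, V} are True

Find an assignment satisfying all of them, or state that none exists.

E = False; S = True; D = False; N = True; V = True; W = False

{D, N, S}: 2 true → even ✓
{E, V, W}: 1 true → odd ✓
{D, E, W}: 0 true → even ✓
{E, N, W}: 1 true → odd ✓
{E, N, V}: 2 true → even ✓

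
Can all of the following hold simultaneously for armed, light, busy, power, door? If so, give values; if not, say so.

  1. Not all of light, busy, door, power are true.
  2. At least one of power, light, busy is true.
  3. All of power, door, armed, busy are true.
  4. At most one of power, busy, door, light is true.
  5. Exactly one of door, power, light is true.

Case power = True:
  (3) forces door = True.
  Constraint (4) is violated (power=T, door=T) — contradiction.
Case power = False:
  Constraint (3) is violated (power=F) — contradiction.
Both cases fail — unsatisfiable.

No satisfying assignment exists.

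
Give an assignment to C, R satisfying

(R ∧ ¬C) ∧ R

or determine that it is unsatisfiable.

C = False, R = True

  R ∧ ¬C = True
    ¬C = True
Both conjuncts True, so the formula holds.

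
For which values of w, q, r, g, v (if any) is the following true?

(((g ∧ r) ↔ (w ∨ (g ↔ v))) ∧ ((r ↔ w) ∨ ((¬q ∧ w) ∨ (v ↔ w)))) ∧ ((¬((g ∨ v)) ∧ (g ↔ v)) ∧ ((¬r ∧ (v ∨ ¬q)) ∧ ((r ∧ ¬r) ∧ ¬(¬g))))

Case r = True: the conjunct ¬r is False.
Case r = False: the conjunct r is False.
Both cases fail — unsatisfiable.

Unsatisfiable — no assignment works.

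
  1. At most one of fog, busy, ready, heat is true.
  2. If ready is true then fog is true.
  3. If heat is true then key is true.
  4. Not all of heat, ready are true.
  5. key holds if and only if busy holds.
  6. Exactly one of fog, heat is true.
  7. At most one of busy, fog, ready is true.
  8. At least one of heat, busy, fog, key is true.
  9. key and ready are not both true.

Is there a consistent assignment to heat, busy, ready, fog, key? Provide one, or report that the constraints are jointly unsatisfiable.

heat: False, busy: False, ready: False, fog: True, key: False

  (1) {fog, busy, ready, heat}: 1 true — at most one ✓
  (2) ready=F ⇒ fog: vacuous ✓
  (3) heat=F ⇒ key: vacuous ✓
  (4) {heat, ready}: 0/2 true — not all ✓
  (5) key=F, busy=F — same ✓
  (6) {fog, heat}: 1 true — exactly one ✓
  (7) {busy, fog, ready}: 1 true — at most one ✓
  (8) {heat, busy, fog, key}: 1 true — at least one ✓
  (9) key=F, ready=F — not both ✓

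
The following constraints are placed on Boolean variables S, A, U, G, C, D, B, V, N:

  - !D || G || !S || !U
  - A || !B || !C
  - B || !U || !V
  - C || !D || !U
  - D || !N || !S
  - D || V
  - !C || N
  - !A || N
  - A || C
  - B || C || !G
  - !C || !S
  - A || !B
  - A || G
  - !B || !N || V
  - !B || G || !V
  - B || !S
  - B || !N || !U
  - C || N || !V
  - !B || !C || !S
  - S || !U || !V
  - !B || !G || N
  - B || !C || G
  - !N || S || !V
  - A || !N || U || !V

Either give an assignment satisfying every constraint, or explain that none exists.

Set S = False.
Set A = True.
  then (!A || N) forces N = True.
  then (!N || S || !V) forces V = False.
  then (D || V) forces D = True.
  then (!B || !N || V) forces B = False.
  then (B || !N || !U) forces U = False.
Set G = True.
  then (B || C || !G) forces C = True.
All clauses satisfied.

S=F, A=T, U=F, G=T, C=T, D=T, B=F, V=F, N=T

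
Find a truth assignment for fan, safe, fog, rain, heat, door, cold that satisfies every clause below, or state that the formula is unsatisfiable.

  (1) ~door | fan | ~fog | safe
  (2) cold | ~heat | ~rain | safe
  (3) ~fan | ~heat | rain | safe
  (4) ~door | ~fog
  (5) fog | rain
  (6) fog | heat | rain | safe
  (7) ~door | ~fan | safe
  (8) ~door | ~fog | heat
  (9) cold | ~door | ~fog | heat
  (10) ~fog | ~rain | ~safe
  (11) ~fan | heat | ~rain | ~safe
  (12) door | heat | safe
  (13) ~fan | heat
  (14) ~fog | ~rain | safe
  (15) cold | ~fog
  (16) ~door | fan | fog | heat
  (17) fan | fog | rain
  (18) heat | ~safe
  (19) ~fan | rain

fan = False, safe = True, fog = True, rain = False, heat = True, door = False, cold = True

Set fan = False.
Set safe = True.
  then (heat | ~safe) forces heat = True.
Set fog = True.
  then (~door | ~fog) forces door = False.
  then (~fog | ~rain | ~safe) forces rain = False.
  then (cold | ~fog) forces cold = True.
All clauses satisfied.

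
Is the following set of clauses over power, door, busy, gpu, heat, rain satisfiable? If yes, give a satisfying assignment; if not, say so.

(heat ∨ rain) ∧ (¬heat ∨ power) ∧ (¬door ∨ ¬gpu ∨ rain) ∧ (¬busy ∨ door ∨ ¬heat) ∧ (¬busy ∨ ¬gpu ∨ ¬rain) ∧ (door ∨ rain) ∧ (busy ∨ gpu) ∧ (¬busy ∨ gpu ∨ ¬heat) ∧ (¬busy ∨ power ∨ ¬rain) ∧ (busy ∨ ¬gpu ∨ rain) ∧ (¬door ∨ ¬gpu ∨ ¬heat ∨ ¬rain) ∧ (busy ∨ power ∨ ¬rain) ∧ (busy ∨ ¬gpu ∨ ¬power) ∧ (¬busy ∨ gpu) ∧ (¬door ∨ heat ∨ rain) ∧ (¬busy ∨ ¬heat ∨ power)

No satisfying assignment exists.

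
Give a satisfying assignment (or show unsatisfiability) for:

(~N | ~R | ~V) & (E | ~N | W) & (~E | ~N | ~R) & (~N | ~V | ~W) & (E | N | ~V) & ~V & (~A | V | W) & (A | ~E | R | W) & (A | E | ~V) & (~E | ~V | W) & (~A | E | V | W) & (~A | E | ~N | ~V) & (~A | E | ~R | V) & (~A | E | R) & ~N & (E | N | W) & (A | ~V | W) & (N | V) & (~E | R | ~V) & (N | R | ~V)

The formula is unsatisfiable.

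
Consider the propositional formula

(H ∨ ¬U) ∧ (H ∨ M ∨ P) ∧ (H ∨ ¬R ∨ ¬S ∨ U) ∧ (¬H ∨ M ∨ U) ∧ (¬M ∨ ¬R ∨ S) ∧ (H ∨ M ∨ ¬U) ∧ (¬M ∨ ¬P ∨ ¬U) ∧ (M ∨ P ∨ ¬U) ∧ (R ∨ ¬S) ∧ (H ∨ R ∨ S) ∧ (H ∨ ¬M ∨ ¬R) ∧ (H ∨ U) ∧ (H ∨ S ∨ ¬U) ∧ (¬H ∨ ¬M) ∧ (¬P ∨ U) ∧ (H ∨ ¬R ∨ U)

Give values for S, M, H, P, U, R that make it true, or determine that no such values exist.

Set S = True.
  then (R ∨ ¬S) forces R = True.
Try M = True:
  (H ∨ ¬M ∨ ¬R) forces H = True.
  clause (¬H ∨ ¬M) is falsified — backtrack.
So M = False.
Try H = False:
  (H ∨ ¬U) forces U = False.
  clause (H ∨ ¬R ∨ ¬S ∨ U) is falsified — backtrack.
So H = True.
  then (¬H ∨ M ∨ U) forces U = True.
  then (M ∨ P ∨ ¬U) forces P = True.
All clauses satisfied.

S: True; M: False; H: True; P: True; U: True; R: True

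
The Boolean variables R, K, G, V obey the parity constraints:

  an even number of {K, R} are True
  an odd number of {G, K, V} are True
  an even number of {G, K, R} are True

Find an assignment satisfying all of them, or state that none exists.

R = True, K = True, G = False, V = False

{K, R}: 2 true → even ✓
{G, K, V}: 1 true → odd ✓
{G, K, R}: 2 true → even ✓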